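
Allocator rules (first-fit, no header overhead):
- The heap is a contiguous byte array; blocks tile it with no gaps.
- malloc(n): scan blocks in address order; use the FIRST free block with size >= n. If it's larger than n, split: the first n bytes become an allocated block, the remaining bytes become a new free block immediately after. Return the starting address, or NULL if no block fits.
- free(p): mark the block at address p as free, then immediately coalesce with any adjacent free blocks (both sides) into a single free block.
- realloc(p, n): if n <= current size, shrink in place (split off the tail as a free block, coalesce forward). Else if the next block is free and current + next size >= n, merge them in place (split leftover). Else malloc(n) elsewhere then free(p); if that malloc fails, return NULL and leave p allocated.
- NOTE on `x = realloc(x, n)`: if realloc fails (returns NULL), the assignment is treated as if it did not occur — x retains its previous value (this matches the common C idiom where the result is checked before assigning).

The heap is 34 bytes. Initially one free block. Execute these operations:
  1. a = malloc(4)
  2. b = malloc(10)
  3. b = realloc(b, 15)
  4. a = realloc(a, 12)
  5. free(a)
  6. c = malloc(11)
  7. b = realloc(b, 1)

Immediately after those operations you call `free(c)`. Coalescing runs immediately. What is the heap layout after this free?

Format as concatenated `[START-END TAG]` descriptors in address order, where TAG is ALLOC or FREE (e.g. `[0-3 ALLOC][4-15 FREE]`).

Op 1: a = malloc(4) -> a = 0; heap: [0-3 ALLOC][4-33 FREE]
Op 2: b = malloc(10) -> b = 4; heap: [0-3 ALLOC][4-13 ALLOC][14-33 FREE]
Op 3: b = realloc(b, 15) -> b = 4; heap: [0-3 ALLOC][4-18 ALLOC][19-33 FREE]
Op 4: a = realloc(a, 12) -> a = 19; heap: [0-3 FREE][4-18 ALLOC][19-30 ALLOC][31-33 FREE]
Op 5: free(a) -> (freed a); heap: [0-3 FREE][4-18 ALLOC][19-33 FREE]
Op 6: c = malloc(11) -> c = 19; heap: [0-3 FREE][4-18 ALLOC][19-29 ALLOC][30-33 FREE]
Op 7: b = realloc(b, 1) -> b = 4; heap: [0-3 FREE][4-4 ALLOC][5-18 FREE][19-29 ALLOC][30-33 FREE]
free(c): c = 19 -> block [19-29 ALLOC]; mark free, coalesce with adjacent free neighbors -> [0-3 FREE][4-4 ALLOC][5-33 FREE]

Answer: [0-3 FREE][4-4 ALLOC][5-33 FREE]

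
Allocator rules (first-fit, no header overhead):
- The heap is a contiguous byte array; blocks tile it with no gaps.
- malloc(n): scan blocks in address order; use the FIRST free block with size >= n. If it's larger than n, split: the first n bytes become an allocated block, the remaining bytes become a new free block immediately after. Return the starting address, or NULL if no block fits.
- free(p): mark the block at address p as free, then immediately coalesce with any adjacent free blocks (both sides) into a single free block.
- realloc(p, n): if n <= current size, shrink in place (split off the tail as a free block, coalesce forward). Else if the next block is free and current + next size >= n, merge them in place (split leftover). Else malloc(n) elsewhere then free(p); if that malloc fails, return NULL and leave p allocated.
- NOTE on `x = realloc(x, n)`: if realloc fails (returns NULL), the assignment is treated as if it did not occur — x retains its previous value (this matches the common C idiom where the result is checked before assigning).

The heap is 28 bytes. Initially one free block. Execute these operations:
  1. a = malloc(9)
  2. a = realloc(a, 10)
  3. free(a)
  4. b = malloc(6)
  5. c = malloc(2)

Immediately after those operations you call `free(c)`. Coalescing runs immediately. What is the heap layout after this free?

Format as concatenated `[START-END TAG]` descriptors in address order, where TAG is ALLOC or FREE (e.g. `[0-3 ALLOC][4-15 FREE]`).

Answer: [0-5 ALLOC][6-27 FREE]

Derivation:
Op 1: a = malloc(9) -> a = 0; heap: [0-8 ALLOC][9-27 FREE]
Op 2: a = realloc(a, 10) -> a = 0; heap: [0-9 ALLOC][10-27 FREE]
Op 3: free(a) -> (freed a); heap: [0-27 FREE]
Op 4: b = malloc(6) -> b = 0; heap: [0-5 ALLOC][6-27 FREE]
Op 5: c = malloc(2) -> c = 6; heap: [0-5 ALLOC][6-7 ALLOC][8-27 FREE]
free(c): c = 6 -> block [6-7 ALLOC]; mark free, coalesce with adjacent free neighbors -> [0-5 ALLOC][6-27 FREE]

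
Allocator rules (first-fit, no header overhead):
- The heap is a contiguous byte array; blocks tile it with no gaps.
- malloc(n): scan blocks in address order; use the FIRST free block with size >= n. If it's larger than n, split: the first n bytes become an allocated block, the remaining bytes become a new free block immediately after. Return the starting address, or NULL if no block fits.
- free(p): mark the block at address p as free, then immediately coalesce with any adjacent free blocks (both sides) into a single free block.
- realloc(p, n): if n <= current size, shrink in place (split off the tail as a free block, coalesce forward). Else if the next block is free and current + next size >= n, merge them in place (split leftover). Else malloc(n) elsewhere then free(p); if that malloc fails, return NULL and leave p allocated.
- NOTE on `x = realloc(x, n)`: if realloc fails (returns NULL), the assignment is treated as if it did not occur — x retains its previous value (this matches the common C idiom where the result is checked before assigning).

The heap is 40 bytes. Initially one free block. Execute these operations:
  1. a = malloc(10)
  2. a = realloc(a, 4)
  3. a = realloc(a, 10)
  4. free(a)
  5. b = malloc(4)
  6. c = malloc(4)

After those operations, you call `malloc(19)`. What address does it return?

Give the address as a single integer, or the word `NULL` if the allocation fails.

Answer: 8

Derivation:
Op 1: a = malloc(10) -> a = 0; heap: [0-9 ALLOC][10-39 FREE]
Op 2: a = realloc(a, 4) -> a = 0; heap: [0-3 ALLOC][4-39 FREE]
Op 3: a = realloc(a, 10) -> a = 0; heap: [0-9 ALLOC][10-39 FREE]
Op 4: free(a) -> (freed a); heap: [0-39 FREE]
Op 5: b = malloc(4) -> b = 0; heap: [0-3 ALLOC][4-39 FREE]
Op 6: c = malloc(4) -> c = 4; heap: [0-3 ALLOC][4-7 ALLOC][8-39 FREE]
malloc(19): first-fit scan over [0-3 ALLOC][4-7 ALLOC][8-39 FREE] -> 8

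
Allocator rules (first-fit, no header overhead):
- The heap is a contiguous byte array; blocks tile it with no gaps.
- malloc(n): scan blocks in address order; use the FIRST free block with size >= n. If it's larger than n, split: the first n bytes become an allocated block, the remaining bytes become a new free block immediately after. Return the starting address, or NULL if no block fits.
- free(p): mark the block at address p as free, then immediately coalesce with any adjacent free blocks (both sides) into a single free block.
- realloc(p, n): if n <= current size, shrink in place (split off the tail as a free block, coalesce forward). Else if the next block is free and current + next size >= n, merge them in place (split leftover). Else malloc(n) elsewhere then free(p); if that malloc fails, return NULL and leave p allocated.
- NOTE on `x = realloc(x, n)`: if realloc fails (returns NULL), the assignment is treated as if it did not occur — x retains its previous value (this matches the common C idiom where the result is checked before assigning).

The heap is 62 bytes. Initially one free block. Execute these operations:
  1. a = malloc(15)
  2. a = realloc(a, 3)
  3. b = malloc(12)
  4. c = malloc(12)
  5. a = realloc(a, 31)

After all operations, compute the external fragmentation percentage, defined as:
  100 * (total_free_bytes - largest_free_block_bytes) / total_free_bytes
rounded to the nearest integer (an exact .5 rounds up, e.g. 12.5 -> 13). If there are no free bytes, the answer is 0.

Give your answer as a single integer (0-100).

Op 1: a = malloc(15) -> a = 0; heap: [0-14 ALLOC][15-61 FREE]
Op 2: a = realloc(a, 3) -> a = 0; heap: [0-2 ALLOC][3-61 FREE]
Op 3: b = malloc(12) -> b = 3; heap: [0-2 ALLOC][3-14 ALLOC][15-61 FREE]
Op 4: c = malloc(12) -> c = 15; heap: [0-2 ALLOC][3-14 ALLOC][15-26 ALLOC][27-61 FREE]
Op 5: a = realloc(a, 31) -> a = 27; heap: [0-2 FREE][3-14 ALLOC][15-26 ALLOC][27-57 ALLOC][58-61 FREE]
Free blocks: [3 4] total_free=7 largest=4 -> 100*(7-4)/7 = 300/7 ≈ 42.857 -> rounds to 43

Answer: 43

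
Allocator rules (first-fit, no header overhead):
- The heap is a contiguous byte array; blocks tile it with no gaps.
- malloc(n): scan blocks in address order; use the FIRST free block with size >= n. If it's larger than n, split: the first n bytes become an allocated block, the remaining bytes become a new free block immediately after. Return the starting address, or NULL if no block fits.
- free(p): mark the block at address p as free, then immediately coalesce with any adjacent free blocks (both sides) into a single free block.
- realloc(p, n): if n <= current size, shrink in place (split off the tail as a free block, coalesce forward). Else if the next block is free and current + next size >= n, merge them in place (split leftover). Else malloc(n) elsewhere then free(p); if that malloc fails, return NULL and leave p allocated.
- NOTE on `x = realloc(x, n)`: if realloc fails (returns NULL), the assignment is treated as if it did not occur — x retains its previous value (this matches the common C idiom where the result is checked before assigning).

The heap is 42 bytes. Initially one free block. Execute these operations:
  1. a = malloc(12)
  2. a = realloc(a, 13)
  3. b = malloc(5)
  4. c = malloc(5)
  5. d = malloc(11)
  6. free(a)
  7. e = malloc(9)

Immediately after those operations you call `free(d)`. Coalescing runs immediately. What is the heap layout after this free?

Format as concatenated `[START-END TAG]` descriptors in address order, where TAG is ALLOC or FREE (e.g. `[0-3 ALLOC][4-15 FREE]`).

Op 1: a = malloc(12) -> a = 0; heap: [0-11 ALLOC][12-41 FREE]
Op 2: a = realloc(a, 13) -> a = 0; heap: [0-12 ALLOC][13-41 FREE]
Op 3: b = malloc(5) -> b = 13; heap: [0-12 ALLOC][13-17 ALLOC][18-41 FREE]
Op 4: c = malloc(5) -> c = 18; heap: [0-12 ALLOC][13-17 ALLOC][18-22 ALLOC][23-41 FREE]
Op 5: d = malloc(11) -> d = 23; heap: [0-12 ALLOC][13-17 ALLOC][18-22 ALLOC][23-33 ALLOC][34-41 FREE]
Op 6: free(a) -> (freed a); heap: [0-12 FREE][13-17 ALLOC][18-22 ALLOC][23-33 ALLOC][34-41 FREE]
Op 7: e = malloc(9) -> e = 0; heap: [0-8 ALLOC][9-12 FREE][13-17 ALLOC][18-22 ALLOC][23-33 ALLOC][34-41 FREE]
free(d): d = 23 -> block [23-33 ALLOC]; mark free, coalesce with adjacent free neighbors -> [0-8 ALLOC][9-12 FREE][13-17 ALLOC][18-22 ALLOC][23-41 FREE]

Answer: [0-8 ALLOC][9-12 FREE][13-17 ALLOC][18-22 ALLOC][23-41 FREE]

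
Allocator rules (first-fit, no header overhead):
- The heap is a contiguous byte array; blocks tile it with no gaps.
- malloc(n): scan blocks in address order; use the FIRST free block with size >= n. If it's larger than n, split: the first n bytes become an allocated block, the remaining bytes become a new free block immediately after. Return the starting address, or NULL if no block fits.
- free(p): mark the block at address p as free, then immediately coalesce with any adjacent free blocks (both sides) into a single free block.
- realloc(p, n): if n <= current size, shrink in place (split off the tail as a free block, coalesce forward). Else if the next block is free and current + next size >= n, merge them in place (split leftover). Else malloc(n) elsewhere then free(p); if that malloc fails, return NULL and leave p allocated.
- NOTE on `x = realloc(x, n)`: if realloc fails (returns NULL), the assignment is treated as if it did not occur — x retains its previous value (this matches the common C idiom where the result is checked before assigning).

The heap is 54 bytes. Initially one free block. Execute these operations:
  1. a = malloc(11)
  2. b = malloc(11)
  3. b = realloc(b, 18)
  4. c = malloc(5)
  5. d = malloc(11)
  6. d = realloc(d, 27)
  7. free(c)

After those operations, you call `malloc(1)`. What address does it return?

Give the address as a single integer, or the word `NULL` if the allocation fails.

Answer: 29

Derivation:
Op 1: a = malloc(11) -> a = 0; heap: [0-10 ALLOC][11-53 FREE]
Op 2: b = malloc(11) -> b = 11; heap: [0-10 ALLOC][11-21 ALLOC][22-53 FREE]
Op 3: b = realloc(b, 18) -> b = 11; heap: [0-10 ALLOC][11-28 ALLOC][29-53 FREE]
Op 4: c = malloc(5) -> c = 29; heap: [0-10 ALLOC][11-28 ALLOC][29-33 ALLOC][34-53 FREE]
Op 5: d = malloc(11) -> d = 34; heap: [0-10 ALLOC][11-28 ALLOC][29-33 ALLOC][34-44 ALLOC][45-53 FREE]
Op 6: d = realloc(d, 27) -> NULL (d unchanged); heap: [0-10 ALLOC][11-28 ALLOC][29-33 ALLOC][34-44 ALLOC][45-53 FREE]
Op 7: free(c) -> (freed c); heap: [0-10 ALLOC][11-28 ALLOC][29-33 FREE][34-44 ALLOC][45-53 FREE]
malloc(1): first-fit scan over [0-10 ALLOC][11-28 ALLOC][29-33 FREE][34-44 ALLOC][45-53 FREE] -> 29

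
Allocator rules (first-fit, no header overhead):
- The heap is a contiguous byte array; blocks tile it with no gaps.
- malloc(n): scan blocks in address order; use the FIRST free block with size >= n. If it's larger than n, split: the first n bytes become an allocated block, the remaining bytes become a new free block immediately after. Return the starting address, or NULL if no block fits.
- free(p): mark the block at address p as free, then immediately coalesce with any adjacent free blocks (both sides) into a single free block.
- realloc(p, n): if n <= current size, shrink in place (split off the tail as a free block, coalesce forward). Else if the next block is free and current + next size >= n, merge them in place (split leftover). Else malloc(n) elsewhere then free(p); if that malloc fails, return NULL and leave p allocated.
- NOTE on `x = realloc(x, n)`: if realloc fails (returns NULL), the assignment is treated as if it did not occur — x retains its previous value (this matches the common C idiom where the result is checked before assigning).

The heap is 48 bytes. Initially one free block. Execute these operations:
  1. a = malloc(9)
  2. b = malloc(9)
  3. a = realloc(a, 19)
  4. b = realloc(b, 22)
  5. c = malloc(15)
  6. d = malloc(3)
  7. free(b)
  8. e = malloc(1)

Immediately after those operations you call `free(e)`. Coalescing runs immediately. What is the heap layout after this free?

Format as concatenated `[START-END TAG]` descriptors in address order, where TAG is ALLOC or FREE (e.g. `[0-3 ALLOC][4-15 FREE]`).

Answer: [0-2 ALLOC][3-17 FREE][18-36 ALLOC][37-47 FREE]

Derivation:
Op 1: a = malloc(9) -> a = 0; heap: [0-8 ALLOC][9-47 FREE]
Op 2: b = malloc(9) -> b = 9; heap: [0-8 ALLOC][9-17 ALLOC][18-47 FREE]
Op 3: a = realloc(a, 19) -> a = 18; heap: [0-8 FREE][9-17 ALLOC][18-36 ALLOC][37-47 FREE]
Op 4: b = realloc(b, 22) -> NULL (b unchanged); heap: [0-8 FREE][9-17 ALLOC][18-36 ALLOC][37-47 FREE]
Op 5: c = malloc(15) -> c = NULL; heap: [0-8 FREE][9-17 ALLOC][18-36 ALLOC][37-47 FREE]
Op 6: d = malloc(3) -> d = 0; heap: [0-2 ALLOC][3-8 FREE][9-17 ALLOC][18-36 ALLOC][37-47 FREE]
Op 7: free(b) -> (freed b); heap: [0-2 ALLOC][3-17 FREE][18-36 ALLOC][37-47 FREE]
Op 8: e = malloc(1) -> e = 3; heap: [0-2 ALLOC][3-3 ALLOC][4-17 FREE][18-36 ALLOC][37-47 FREE]
free(e): e = 3 -> block [3-3 ALLOC]; mark free, coalesce with adjacent free neighbors -> [0-2 ALLOC][3-17 FREE][18-36 ALLOC][37-47 FREE]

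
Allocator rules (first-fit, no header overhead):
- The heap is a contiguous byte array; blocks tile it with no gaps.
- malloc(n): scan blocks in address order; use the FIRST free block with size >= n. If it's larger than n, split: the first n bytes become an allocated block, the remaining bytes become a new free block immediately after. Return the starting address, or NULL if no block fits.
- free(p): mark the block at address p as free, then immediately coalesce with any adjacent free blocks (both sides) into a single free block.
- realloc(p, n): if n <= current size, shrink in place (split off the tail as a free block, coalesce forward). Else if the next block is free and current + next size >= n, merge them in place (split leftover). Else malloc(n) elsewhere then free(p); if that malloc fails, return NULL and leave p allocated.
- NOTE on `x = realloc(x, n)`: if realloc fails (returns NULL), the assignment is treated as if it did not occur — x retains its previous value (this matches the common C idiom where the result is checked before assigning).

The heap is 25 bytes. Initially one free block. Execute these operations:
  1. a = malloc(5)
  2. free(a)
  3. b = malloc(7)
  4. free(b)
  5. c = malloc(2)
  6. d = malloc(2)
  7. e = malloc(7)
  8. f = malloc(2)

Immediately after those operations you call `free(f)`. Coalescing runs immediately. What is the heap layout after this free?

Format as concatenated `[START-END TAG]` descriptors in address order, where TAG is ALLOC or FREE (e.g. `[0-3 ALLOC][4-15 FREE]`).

Op 1: a = malloc(5) -> a = 0; heap: [0-4 ALLOC][5-24 FREE]
Op 2: free(a) -> (freed a); heap: [0-24 FREE]
Op 3: b = malloc(7) -> b = 0; heap: [0-6 ALLOC][7-24 FREE]
Op 4: free(b) -> (freed b); heap: [0-24 FREE]
Op 5: c = malloc(2) -> c = 0; heap: [0-1 ALLOC][2-24 FREE]
Op 6: d = malloc(2) -> d = 2; heap: [0-1 ALLOC][2-3 ALLOC][4-24 FREE]
Op 7: e = malloc(7) -> e = 4; heap: [0-1 ALLOC][2-3 ALLOC][4-10 ALLOC][11-24 FREE]
Op 8: f = malloc(2) -> f = 11; heap: [0-1 ALLOC][2-3 ALLOC][4-10 ALLOC][11-12 ALLOC][13-24 FREE]
free(f): f = 11 -> block [11-12 ALLOC]; mark free, coalesce with adjacent free neighbors -> [0-1 ALLOC][2-3 ALLOC][4-10 ALLOC][11-24 FREE]

Answer: [0-1 ALLOC][2-3 ALLOC][4-10 ALLOC][11-24 FREE]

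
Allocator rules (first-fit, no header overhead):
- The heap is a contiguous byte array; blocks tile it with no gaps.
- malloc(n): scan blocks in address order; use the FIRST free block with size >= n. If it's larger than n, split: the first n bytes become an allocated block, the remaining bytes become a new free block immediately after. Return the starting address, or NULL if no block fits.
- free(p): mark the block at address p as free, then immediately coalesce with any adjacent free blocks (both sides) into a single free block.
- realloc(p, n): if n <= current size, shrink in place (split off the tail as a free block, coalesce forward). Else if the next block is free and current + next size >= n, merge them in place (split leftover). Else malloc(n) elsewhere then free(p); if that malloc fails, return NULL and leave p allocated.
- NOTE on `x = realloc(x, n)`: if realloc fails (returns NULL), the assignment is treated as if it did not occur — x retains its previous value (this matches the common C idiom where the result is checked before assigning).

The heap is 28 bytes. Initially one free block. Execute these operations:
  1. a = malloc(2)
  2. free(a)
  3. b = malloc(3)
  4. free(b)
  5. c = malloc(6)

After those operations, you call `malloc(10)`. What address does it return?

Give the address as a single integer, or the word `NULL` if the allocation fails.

Op 1: a = malloc(2) -> a = 0; heap: [0-1 ALLOC][2-27 FREE]
Op 2: free(a) -> (freed a); heap: [0-27 FREE]
Op 3: b = malloc(3) -> b = 0; heap: [0-2 ALLOC][3-27 FREE]
Op 4: free(b) -> (freed b); heap: [0-27 FREE]
Op 5: c = malloc(6) -> c = 0; heap: [0-5 ALLOC][6-27 FREE]
malloc(10): first-fit scan over [0-5 ALLOC][6-27 FREE] -> 6

Answer: 6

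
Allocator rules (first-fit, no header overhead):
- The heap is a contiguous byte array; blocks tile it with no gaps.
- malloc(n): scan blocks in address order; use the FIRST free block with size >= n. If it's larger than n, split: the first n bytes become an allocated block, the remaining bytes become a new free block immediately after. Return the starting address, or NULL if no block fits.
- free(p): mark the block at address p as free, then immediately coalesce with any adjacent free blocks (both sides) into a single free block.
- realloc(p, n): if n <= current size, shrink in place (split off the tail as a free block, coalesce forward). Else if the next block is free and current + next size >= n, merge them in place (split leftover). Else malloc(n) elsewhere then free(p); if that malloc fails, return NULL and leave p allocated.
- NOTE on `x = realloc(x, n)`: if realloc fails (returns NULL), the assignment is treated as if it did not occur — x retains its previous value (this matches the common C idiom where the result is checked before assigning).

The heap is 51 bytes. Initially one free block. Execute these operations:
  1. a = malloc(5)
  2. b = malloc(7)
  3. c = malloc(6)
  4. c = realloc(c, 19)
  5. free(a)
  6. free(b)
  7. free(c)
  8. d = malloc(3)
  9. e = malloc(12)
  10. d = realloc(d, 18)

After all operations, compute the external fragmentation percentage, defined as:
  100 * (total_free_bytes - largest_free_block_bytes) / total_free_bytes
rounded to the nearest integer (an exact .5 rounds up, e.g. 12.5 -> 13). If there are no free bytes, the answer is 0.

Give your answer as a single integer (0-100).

Answer: 14

Derivation:
Op 1: a = malloc(5) -> a = 0; heap: [0-4 ALLOC][5-50 FREE]
Op 2: b = malloc(7) -> b = 5; heap: [0-4 ALLOC][5-11 ALLOC][12-50 FREE]
Op 3: c = malloc(6) -> c = 12; heap: [0-4 ALLOC][5-11 ALLOC][12-17 ALLOC][18-50 FREE]
Op 4: c = realloc(c, 19) -> c = 12; heap: [0-4 ALLOC][5-11 ALLOC][12-30 ALLOC][31-50 FREE]
Op 5: free(a) -> (freed a); heap: [0-4 FREE][5-11 ALLOC][12-30 ALLOC][31-50 FREE]
Op 6: free(b) -> (freed b); heap: [0-11 FREE][12-30 ALLOC][31-50 FREE]
Op 7: free(c) -> (freed c); heap: [0-50 FREE]
Op 8: d = malloc(3) -> d = 0; heap: [0-2 ALLOC][3-50 FREE]
Op 9: e = malloc(12) -> e = 3; heap: [0-2 ALLOC][3-14 ALLOC][15-50 FREE]
Op 10: d = realloc(d, 18) -> d = 15; heap: [0-2 FREE][3-14 ALLOC][15-32 ALLOC][33-50 FREE]
Free blocks: [3 18] total_free=21 largest=18 -> 100*(21-18)/21 = 300/21 ≈ 14.286 -> rounds to 14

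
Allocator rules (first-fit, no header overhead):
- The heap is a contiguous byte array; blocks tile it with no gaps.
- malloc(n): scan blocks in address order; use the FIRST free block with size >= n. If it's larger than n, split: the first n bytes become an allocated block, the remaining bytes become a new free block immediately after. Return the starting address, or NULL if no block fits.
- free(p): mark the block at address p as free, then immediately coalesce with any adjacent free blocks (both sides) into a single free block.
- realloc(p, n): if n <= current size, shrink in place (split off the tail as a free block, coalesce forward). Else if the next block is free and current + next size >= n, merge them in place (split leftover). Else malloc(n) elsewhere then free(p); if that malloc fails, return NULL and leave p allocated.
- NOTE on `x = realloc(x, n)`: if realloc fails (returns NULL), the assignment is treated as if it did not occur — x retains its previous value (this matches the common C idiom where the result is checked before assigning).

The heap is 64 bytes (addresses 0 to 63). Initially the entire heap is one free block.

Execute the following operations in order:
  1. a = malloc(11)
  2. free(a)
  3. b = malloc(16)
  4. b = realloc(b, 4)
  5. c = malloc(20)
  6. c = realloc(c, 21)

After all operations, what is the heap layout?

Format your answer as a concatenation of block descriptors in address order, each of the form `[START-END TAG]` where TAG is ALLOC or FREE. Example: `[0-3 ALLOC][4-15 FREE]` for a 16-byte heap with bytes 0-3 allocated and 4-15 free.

Op 1: a = malloc(11) -> a = 0; heap: [0-10 ALLOC][11-63 FREE]
Op 2: free(a) -> (freed a); heap: [0-63 FREE]
Op 3: b = malloc(16) -> b = 0; heap: [0-15 ALLOC][16-63 FREE]
Op 4: b = realloc(b, 4) -> b = 0; heap: [0-3 ALLOC][4-63 FREE]
Op 5: c = malloc(20) -> c = 4; heap: [0-3 ALLOC][4-23 ALLOC][24-63 FREE]
Op 6: c = realloc(c, 21) -> c = 4; heap: [0-3 ALLOC][4-24 ALLOC][25-63 FREE]

Answer: [0-3 ALLOC][4-24 ALLOC][25-63 FREE]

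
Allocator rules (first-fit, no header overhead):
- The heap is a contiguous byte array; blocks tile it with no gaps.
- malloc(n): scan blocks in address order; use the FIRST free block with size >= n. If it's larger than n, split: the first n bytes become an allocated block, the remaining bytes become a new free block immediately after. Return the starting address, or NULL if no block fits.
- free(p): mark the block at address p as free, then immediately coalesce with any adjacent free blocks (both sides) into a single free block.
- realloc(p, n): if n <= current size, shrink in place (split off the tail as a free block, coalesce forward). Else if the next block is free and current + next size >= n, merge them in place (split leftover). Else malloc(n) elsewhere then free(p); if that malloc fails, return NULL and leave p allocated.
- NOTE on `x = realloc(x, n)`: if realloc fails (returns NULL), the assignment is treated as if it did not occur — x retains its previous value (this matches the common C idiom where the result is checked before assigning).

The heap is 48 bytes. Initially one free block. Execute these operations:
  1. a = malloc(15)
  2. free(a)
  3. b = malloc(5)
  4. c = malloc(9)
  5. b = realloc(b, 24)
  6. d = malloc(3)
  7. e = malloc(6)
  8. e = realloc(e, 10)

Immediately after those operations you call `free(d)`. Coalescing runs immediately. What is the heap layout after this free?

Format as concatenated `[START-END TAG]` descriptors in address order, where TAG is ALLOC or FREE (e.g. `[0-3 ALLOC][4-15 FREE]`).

Op 1: a = malloc(15) -> a = 0; heap: [0-14 ALLOC][15-47 FREE]
Op 2: free(a) -> (freed a); heap: [0-47 FREE]
Op 3: b = malloc(5) -> b = 0; heap: [0-4 ALLOC][5-47 FREE]
Op 4: c = malloc(9) -> c = 5; heap: [0-4 ALLOC][5-13 ALLOC][14-47 FREE]
Op 5: b = realloc(b, 24) -> b = 14; heap: [0-4 FREE][5-13 ALLOC][14-37 ALLOC][38-47 FREE]
Op 6: d = malloc(3) -> d = 0; heap: [0-2 ALLOC][3-4 FREE][5-13 ALLOC][14-37 ALLOC][38-47 FREE]
Op 7: e = malloc(6) -> e = 38; heap: [0-2 ALLOC][3-4 FREE][5-13 ALLOC][14-37 ALLOC][38-43 ALLOC][44-47 FREE]
Op 8: e = realloc(e, 10) -> e = 38; heap: [0-2 ALLOC][3-4 FREE][5-13 ALLOC][14-37 ALLOC][38-47 ALLOC]
free(d): d = 0 -> block [0-2 ALLOC]; mark free, coalesce with adjacent free neighbors -> [0-4 FREE][5-13 ALLOC][14-37 ALLOC][38-47 ALLOC]

Answer: [0-4 FREE][5-13 ALLOC][14-37 ALLOC][38-47 ALLOC]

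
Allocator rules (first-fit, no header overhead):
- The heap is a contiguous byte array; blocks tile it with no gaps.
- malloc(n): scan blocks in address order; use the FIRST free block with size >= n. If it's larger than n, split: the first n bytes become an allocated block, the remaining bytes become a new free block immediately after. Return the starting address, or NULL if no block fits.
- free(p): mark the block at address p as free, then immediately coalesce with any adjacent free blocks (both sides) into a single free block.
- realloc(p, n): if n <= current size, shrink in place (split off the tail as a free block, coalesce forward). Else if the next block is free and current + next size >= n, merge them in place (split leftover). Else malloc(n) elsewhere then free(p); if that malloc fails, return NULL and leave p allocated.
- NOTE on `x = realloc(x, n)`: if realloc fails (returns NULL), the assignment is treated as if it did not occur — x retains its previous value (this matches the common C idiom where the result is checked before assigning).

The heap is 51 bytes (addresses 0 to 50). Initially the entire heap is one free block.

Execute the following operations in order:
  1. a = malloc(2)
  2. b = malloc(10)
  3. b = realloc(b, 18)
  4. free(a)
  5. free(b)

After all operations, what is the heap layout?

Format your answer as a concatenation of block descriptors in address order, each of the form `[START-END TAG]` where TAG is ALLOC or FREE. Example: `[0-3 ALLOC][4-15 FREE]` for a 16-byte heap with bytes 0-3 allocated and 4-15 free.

Op 1: a = malloc(2) -> a = 0; heap: [0-1 ALLOC][2-50 FREE]
Op 2: b = malloc(10) -> b = 2; heap: [0-1 ALLOC][2-11 ALLOC][12-50 FREE]
Op 3: b = realloc(b, 18) -> b = 2; heap: [0-1 ALLOC][2-19 ALLOC][20-50 FREE]
Op 4: free(a) -> (freed a); heap: [0-1 FREE][2-19 ALLOC][20-50 FREE]
Op 5: free(b) -> (freed b); heap: [0-50 FREE]

Answer: [0-50 FREE]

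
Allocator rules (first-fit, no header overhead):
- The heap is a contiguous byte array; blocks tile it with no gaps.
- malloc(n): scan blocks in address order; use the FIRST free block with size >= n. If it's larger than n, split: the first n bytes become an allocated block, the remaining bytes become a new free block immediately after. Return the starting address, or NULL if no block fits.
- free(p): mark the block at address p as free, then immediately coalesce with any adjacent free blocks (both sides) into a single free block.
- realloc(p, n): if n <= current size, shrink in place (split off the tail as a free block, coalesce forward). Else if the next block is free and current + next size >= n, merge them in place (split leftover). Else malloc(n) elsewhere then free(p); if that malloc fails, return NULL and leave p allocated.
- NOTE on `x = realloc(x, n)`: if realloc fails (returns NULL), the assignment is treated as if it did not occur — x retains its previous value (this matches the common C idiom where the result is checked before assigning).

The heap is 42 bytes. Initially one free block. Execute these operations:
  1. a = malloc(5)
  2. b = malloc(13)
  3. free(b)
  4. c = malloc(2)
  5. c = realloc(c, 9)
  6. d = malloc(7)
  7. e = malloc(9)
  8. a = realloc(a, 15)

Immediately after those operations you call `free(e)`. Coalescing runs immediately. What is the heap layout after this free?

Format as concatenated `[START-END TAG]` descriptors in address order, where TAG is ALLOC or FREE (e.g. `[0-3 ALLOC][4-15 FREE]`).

Op 1: a = malloc(5) -> a = 0; heap: [0-4 ALLOC][5-41 FREE]
Op 2: b = malloc(13) -> b = 5; heap: [0-4 ALLOC][5-17 ALLOC][18-41 FREE]
Op 3: free(b) -> (freed b); heap: [0-4 ALLOC][5-41 FREE]
Op 4: c = malloc(2) -> c = 5; heap: [0-4 ALLOC][5-6 ALLOC][7-41 FREE]
Op 5: c = realloc(c, 9) -> c = 5; heap: [0-4 ALLOC][5-13 ALLOC][14-41 FREE]
Op 6: d = malloc(7) -> d = 14; heap: [0-4 ALLOC][5-13 ALLOC][14-20 ALLOC][21-41 FREE]
Op 7: e = malloc(9) -> e = 21; heap: [0-4 ALLOC][5-13 ALLOC][14-20 ALLOC][21-29 ALLOC][30-41 FREE]
Op 8: a = realloc(a, 15) -> NULL (a unchanged); heap: [0-4 ALLOC][5-13 ALLOC][14-20 ALLOC][21-29 ALLOC][30-41 FREE]
free(e): e = 21 -> block [21-29 ALLOC]; mark free, coalesce with adjacent free neighbors -> [0-4 ALLOC][5-13 ALLOC][14-20 ALLOC][21-41 FREE]

Answer: [0-4 ALLOC][5-13 ALLOC][14-20 ALLOC][21-41 FREE]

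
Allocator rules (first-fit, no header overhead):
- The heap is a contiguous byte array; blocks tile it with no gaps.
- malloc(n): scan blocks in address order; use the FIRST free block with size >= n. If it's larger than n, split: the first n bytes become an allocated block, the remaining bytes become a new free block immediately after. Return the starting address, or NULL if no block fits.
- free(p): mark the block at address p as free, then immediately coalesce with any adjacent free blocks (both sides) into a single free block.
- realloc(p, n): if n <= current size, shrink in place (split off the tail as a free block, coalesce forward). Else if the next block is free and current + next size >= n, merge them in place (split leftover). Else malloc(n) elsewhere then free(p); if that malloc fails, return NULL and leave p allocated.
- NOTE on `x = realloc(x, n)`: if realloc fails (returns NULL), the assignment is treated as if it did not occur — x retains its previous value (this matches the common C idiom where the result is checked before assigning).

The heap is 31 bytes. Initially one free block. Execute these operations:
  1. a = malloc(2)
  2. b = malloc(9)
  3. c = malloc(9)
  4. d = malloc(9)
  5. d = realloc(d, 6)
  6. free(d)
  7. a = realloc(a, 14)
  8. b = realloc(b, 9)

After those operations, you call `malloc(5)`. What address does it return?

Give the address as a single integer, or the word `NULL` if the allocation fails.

Answer: 20

Derivation:
Op 1: a = malloc(2) -> a = 0; heap: [0-1 ALLOC][2-30 FREE]
Op 2: b = malloc(9) -> b = 2; heap: [0-1 ALLOC][2-10 ALLOC][11-30 FREE]
Op 3: c = malloc(9) -> c = 11; heap: [0-1 ALLOC][2-10 ALLOC][11-19 ALLOC][20-30 FREE]
Op 4: d = malloc(9) -> d = 20; heap: [0-1 ALLOC][2-10 ALLOC][11-19 ALLOC][20-28 ALLOC][29-30 FREE]
Op 5: d = realloc(d, 6) -> d = 20; heap: [0-1 ALLOC][2-10 ALLOC][11-19 ALLOC][20-25 ALLOC][26-30 FREE]
Op 6: free(d) -> (freed d); heap: [0-1 ALLOC][2-10 ALLOC][11-19 ALLOC][20-30 FREE]
Op 7: a = realloc(a, 14) -> NULL (a unchanged); heap: [0-1 ALLOC][2-10 ALLOC][11-19 ALLOC][20-30 FREE]
Op 8: b = realloc(b, 9) -> b = 2; heap: [0-1 ALLOC][2-10 ALLOC][11-19 ALLOC][20-30 FREE]
malloc(5): first-fit scan over [0-1 ALLOC][2-10 ALLOC][11-19 ALLOC][20-30 FREE] -> 20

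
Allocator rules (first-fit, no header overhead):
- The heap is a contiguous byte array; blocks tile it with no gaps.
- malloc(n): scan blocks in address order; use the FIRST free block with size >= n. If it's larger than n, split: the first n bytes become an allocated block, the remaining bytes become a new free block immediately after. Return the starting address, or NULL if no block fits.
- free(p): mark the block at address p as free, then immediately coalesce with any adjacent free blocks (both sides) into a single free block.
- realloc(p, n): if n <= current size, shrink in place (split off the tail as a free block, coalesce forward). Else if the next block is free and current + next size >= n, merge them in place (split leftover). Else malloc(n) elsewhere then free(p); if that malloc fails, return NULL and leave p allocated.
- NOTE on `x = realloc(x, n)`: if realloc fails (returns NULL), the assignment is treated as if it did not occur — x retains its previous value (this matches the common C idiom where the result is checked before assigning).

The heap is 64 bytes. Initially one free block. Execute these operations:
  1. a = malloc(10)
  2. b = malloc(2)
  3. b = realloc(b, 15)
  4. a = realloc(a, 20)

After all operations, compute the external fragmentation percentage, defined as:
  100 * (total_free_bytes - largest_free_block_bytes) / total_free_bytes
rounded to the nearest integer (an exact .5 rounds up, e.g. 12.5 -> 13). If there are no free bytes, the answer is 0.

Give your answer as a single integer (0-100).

Op 1: a = malloc(10) -> a = 0; heap: [0-9 ALLOC][10-63 FREE]
Op 2: b = malloc(2) -> b = 10; heap: [0-9 ALLOC][10-11 ALLOC][12-63 FREE]
Op 3: b = realloc(b, 15) -> b = 10; heap: [0-9 ALLOC][10-24 ALLOC][25-63 FREE]
Op 4: a = realloc(a, 20) -> a = 25; heap: [0-9 FREE][10-24 ALLOC][25-44 ALLOC][45-63 FREE]
Free blocks: [10 19] total_free=29 largest=19 -> 100*(29-19)/29 = 1000/29 ≈ 34.483 -> rounds to 34

Answer: 34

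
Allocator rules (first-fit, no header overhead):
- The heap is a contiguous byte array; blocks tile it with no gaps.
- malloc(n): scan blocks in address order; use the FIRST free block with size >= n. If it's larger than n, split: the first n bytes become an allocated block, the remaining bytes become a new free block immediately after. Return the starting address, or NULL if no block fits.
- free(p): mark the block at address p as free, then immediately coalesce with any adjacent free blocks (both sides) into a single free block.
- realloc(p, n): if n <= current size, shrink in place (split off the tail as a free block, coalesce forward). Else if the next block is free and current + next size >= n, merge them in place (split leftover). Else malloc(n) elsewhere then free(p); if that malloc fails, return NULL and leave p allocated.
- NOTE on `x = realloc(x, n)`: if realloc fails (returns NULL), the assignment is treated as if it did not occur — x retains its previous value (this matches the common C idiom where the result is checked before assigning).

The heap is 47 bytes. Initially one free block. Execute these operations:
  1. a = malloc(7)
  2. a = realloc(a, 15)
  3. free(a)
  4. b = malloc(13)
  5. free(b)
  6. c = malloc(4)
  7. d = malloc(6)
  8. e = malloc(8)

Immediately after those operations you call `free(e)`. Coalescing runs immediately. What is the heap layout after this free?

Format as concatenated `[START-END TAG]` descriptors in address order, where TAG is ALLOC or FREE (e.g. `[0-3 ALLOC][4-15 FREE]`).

Op 1: a = malloc(7) -> a = 0; heap: [0-6 ALLOC][7-46 FREE]
Op 2: a = realloc(a, 15) -> a = 0; heap: [0-14 ALLOC][15-46 FREE]
Op 3: free(a) -> (freed a); heap: [0-46 FREE]
Op 4: b = malloc(13) -> b = 0; heap: [0-12 ALLOC][13-46 FREE]
Op 5: free(b) -> (freed b); heap: [0-46 FREE]
Op 6: c = malloc(4) -> c = 0; heap: [0-3 ALLOC][4-46 FREE]
Op 7: d = malloc(6) -> d = 4; heap: [0-3 ALLOC][4-9 ALLOC][10-46 FREE]
Op 8: e = malloc(8) -> e = 10; heap: [0-3 ALLOC][4-9 ALLOC][10-17 ALLOC][18-46 FREE]
free(e): e = 10 -> block [10-17 ALLOC]; mark free, coalesce with adjacent free neighbors -> [0-3 ALLOC][4-9 ALLOC][10-46 FREE]

Answer: [0-3 ALLOC][4-9 ALLOC][10-46 FREE]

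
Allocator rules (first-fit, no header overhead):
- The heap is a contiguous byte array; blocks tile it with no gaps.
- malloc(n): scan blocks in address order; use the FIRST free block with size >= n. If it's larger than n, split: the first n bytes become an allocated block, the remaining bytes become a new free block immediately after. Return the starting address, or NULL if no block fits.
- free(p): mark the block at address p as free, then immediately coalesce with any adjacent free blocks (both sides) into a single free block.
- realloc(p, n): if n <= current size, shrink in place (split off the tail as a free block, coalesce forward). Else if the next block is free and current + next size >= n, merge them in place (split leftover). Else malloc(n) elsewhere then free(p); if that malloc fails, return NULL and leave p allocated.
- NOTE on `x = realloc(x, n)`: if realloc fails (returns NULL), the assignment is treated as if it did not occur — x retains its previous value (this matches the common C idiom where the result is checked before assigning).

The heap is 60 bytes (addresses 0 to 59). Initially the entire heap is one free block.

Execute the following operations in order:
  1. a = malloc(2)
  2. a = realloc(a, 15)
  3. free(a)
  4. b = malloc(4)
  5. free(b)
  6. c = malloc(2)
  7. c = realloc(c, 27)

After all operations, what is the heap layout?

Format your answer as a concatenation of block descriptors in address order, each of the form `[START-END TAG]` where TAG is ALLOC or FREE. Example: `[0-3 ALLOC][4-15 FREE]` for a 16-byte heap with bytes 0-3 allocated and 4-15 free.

Op 1: a = malloc(2) -> a = 0; heap: [0-1 ALLOC][2-59 FREE]
Op 2: a = realloc(a, 15) -> a = 0; heap: [0-14 ALLOC][15-59 FREE]
Op 3: free(a) -> (freed a); heap: [0-59 FREE]
Op 4: b = malloc(4) -> b = 0; heap: [0-3 ALLOC][4-59 FREE]
Op 5: free(b) -> (freed b); heap: [0-59 FREE]
Op 6: c = malloc(2) -> c = 0; heap: [0-1 ALLOC][2-59 FREE]
Op 7: c = realloc(c, 27) -> c = 0; heap: [0-26 ALLOC][27-59 FREE]

Answer: [0-26 ALLOC][27-59 FREE]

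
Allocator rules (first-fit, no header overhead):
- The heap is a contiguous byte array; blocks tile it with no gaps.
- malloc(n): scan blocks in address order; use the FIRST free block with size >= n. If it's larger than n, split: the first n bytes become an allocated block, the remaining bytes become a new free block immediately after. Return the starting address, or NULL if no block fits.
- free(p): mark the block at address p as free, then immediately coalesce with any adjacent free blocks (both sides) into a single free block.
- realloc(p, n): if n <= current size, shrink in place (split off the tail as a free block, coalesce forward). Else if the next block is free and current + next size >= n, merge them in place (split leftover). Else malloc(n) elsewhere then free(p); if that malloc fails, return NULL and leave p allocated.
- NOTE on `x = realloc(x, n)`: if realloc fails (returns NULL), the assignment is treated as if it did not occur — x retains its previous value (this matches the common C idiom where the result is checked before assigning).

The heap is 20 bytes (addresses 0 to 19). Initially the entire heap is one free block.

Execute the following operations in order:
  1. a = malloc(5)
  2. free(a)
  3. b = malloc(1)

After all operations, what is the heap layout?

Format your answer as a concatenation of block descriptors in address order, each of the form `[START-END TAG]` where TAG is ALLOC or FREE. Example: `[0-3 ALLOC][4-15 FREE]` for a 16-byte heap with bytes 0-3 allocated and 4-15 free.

Answer: [0-0 ALLOC][1-19 FREE]

Derivation:
Op 1: a = malloc(5) -> a = 0; heap: [0-4 ALLOC][5-19 FREE]
Op 2: free(a) -> (freed a); heap: [0-19 FREE]
Op 3: b = malloc(1) -> b = 0; heap: [0-0 ALLOC][1-19 FREE]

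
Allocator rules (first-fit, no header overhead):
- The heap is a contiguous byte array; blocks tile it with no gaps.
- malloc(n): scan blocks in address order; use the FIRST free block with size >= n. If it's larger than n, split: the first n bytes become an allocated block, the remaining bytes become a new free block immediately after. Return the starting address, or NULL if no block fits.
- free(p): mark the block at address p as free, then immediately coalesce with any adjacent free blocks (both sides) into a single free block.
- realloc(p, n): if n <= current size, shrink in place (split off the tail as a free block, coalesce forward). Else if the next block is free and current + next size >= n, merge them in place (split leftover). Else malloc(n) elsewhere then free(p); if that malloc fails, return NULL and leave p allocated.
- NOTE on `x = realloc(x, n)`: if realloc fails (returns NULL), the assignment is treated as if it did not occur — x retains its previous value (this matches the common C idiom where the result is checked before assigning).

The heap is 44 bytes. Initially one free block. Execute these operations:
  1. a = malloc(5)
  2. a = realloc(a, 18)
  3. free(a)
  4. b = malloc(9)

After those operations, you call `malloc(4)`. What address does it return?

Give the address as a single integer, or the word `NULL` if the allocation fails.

Answer: 9

Derivation:
Op 1: a = malloc(5) -> a = 0; heap: [0-4 ALLOC][5-43 FREE]
Op 2: a = realloc(a, 18) -> a = 0; heap: [0-17 ALLOC][18-43 FREE]
Op 3: free(a) -> (freed a); heap: [0-43 FREE]
Op 4: b = malloc(9) -> b = 0; heap: [0-8 ALLOC][9-43 FREE]
malloc(4): first-fit scan over [0-8 ALLOC][9-43 FREE] -> 9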